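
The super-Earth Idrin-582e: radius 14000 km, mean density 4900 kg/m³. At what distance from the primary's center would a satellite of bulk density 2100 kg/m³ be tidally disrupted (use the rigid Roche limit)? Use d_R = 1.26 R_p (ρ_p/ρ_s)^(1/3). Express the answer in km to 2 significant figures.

d_R = 1.26 × 14000 km × (4900/2100)^(1/3)
    = 23000 km

23000 km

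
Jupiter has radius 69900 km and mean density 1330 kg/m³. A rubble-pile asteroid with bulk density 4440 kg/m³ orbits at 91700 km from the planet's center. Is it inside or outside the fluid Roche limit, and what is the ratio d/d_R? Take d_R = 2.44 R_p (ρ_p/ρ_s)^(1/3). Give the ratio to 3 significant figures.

inside; d/d_R ≈ 0.804

d_R = 2.44 × (69900 km) × (1330/4440)^(1/3) = 1.141 × 10⁵ km
d/d_R = (91700) / (1.141 × 10⁵) = 0.804
Since d/d_R < 1, the body is inside the Roche limit.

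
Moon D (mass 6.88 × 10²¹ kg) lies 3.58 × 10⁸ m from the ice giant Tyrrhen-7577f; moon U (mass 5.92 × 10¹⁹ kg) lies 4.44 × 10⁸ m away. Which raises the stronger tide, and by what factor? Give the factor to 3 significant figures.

Moon D, by a factor of ≈ 222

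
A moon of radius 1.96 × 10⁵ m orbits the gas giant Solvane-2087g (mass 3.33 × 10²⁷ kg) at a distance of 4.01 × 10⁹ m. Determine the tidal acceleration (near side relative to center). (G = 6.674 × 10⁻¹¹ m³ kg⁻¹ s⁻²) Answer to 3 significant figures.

1.35 × 10⁻⁶ m/s²

Δa = 2GMr/d³
   = 2 × (6.674 × 10⁻¹¹) × (3.33 × 10²⁷) × (1.96 × 10⁵) / (4.01 × 10⁹)³
   = 1.35 × 10⁻⁶ m/s²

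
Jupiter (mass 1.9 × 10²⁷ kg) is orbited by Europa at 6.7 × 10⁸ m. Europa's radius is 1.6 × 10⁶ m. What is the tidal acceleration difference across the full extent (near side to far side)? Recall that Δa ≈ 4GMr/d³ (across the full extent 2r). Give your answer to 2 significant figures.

2.7 × 10⁻³ m/s²

The field gradient is 2GM/d³; across the full diameter 2r the difference is 4GMr/d³.
Δg = 4GMr/d³
   = 4 × (6.674 × 10⁻¹¹) × (1.9 × 10²⁷) × (1.6 × 10⁶) / (6.7 × 10⁸)³
   = 2.7 × 10⁻³ m/s²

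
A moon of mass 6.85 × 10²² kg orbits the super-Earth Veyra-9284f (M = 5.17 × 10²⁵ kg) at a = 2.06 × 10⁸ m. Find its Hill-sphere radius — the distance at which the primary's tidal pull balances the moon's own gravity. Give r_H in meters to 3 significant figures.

1.57 × 10⁷ m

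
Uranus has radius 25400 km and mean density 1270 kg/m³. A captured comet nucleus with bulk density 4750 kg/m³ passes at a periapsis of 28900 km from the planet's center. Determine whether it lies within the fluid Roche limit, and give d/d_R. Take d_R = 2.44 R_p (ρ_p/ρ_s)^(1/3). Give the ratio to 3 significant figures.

inside; d/d_R ≈ 0.724

d_R = 2.44 × (25400 km) × (1270/4750)^(1/3) = 39930 km
d/d_R = (28900) / (39930) = 0.724
Since d/d_R < 1, the body is inside the Roche limit.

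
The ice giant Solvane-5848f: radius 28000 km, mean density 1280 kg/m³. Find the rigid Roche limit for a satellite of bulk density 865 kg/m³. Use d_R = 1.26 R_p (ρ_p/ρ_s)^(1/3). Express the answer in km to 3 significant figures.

40200 km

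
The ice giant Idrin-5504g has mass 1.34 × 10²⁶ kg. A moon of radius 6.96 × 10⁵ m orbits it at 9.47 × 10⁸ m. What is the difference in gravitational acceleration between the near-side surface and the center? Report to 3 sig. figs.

1.47 × 10⁻⁵ m/s²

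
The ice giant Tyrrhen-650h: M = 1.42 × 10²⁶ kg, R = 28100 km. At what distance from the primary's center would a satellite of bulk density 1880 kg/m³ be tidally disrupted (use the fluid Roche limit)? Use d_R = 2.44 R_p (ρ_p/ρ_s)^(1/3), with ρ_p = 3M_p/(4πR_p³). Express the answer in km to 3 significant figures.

64000 km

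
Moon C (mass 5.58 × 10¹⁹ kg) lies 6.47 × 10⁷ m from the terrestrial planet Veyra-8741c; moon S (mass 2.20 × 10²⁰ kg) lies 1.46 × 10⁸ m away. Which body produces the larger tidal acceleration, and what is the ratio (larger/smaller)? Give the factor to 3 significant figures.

Moon C, by a factor of ≈ 2.91

Compare M/d³ for the two perturbers:
Moon C: (5.58 × 10¹⁹) / (6.47 × 10⁷)³ = 2.060 × 10⁻⁴
Moon S: (2.20 × 10²⁰) / (1.46 × 10⁸)³ = 7.069 × 10⁻⁵
Ratio (larger/smaller) = 2.91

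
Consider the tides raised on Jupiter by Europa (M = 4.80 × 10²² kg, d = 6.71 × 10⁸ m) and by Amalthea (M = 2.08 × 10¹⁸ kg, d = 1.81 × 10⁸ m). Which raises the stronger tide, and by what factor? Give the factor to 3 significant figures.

Tidal acceleration ∝ M/d³, so compare M/d³ for each.
Europa: (4.80 × 10²²) / (6.71 × 10⁸)³ = 1.589 × 10⁻⁴
Amalthea: (2.08 × 10¹⁸) / (1.81 × 10⁸)³ = 3.508 × 10⁻⁷
Ratio (larger/smaller) = 453

Europa, by a factor of ≈ 453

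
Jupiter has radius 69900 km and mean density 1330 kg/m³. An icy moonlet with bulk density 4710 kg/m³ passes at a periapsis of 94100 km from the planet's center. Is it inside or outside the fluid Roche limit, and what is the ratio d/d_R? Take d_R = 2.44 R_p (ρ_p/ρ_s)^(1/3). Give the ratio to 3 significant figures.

inside; d/d_R ≈ 0.841

d_R = 2.44 × (69900 km) × (1330/4710)^(1/3) = 1.119 × 10⁵ km
d/d_R = (94100) / (1.119 × 10⁵) = 0.841
Since d/d_R < 1, the body is inside the Roche limit.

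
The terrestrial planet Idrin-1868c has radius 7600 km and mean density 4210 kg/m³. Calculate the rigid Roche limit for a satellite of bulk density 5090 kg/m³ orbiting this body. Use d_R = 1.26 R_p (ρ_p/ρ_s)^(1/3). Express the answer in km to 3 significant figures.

8990 km

d_R = 1.26 × 7600 km × (4210/5090)^(1/3)
    = 8990 km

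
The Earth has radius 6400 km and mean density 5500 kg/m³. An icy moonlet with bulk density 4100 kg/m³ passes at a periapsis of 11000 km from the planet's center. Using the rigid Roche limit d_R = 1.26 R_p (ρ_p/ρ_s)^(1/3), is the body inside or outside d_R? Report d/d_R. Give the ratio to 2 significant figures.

outside; d/d_R ≈ 1.2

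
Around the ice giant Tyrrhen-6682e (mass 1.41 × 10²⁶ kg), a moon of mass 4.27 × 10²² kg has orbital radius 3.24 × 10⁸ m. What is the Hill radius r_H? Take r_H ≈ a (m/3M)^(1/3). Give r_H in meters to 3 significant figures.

1.51 × 10⁷ m

r_H ≈ a (m/3M)^(1/3)
    = (3.24 × 10⁸) × (4.27 × 10²² / (3 × 1.41 × 10²⁶))^(1/3)
    = 1.51 × 10⁷ m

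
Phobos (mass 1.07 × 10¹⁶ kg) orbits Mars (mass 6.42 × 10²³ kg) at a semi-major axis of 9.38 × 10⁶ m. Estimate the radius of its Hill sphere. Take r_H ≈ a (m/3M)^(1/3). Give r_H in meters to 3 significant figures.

1.66 × 10⁴ m

r_H ≈ a (m/3M)^(1/3)
    = (9.38 × 10⁶) × (1.07 × 10¹⁶ / (3 × 6.42 × 10²³))^(1/3)
    = 1.66 × 10⁴ m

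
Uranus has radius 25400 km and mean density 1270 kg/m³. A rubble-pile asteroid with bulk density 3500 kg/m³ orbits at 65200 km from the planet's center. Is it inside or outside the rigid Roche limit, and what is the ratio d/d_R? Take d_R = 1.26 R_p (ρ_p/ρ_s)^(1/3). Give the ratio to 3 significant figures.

d_R = 1.26 × (25400 km) × (1270/3500)^(1/3) = 22830 km
d/d_R = (65200) / (22830) = 2.86
Since d/d_R > 1, the body is outside the Roche limit.

outside; d/d_R ≈ 2.86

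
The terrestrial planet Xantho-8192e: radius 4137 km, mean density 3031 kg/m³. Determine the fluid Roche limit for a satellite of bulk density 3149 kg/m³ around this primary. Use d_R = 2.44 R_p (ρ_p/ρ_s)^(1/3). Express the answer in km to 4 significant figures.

9967 km

d_R = 2.44 × 4137 km × (3031/3149)^(1/3)
    = 9967 km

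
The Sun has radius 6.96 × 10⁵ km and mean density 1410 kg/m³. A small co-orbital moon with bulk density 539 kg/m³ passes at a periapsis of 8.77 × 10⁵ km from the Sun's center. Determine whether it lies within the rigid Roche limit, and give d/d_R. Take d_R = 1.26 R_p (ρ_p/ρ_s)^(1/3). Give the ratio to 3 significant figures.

inside; d/d_R ≈ 0.726

d_R = 1.26 × (6.96 × 10⁵ km) × (1410/539)^(1/3) = 1.208 × 10⁶ km
d/d_R = (8.77 × 10⁵) / (1.208 × 10⁶) = 0.726
Since d/d_R < 1, the body is inside the Roche limit.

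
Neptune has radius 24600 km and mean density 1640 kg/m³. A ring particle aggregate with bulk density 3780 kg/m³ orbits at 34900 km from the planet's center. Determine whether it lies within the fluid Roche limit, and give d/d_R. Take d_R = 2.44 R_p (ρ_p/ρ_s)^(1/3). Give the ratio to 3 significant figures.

d_R = 2.44 × (24600 km) × (1640/3780)^(1/3) = 45440 km
d/d_R = (34900) / (45440) = 0.768
Since d/d_R < 1, the body is inside the Roche limit.

inside; d/d_R ≈ 0.768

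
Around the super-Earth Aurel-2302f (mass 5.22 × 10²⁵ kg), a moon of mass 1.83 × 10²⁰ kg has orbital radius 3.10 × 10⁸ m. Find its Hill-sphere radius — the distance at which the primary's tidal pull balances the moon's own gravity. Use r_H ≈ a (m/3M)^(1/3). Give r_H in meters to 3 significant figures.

r_H ≈ a (m/3M)^(1/3)
    = (3.10 × 10⁸) × (1.83 × 10²⁰ / (3 × 5.22 × 10²⁵))^(1/3)
    = 3.27 × 10⁶ m

3.27 × 10⁶ m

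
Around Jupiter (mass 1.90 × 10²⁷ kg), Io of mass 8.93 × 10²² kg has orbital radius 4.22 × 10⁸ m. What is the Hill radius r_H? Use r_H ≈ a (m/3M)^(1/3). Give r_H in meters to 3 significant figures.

r_H ≈ a (m/3M)^(1/3)
    = (4.22 × 10⁸) × (8.93 × 10²² / (3 × 1.90 × 10²⁷))^(1/3)
    = 1.06 × 10⁷ m

1.06 × 10⁷ m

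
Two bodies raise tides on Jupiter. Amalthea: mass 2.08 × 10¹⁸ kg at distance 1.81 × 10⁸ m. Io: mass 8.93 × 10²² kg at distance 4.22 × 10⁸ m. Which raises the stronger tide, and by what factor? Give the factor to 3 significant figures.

Io, by a factor of ≈ 3390

Compare M/d³ for the two perturbers:
Amalthea: (2.08 × 10¹⁸) / (1.81 × 10⁸)³ = 3.508 × 10⁻⁷
Io: (8.93 × 10²²) / (4.22 × 10⁸)³ = 1.188 × 10⁻³
Ratio (larger/smaller) = 3390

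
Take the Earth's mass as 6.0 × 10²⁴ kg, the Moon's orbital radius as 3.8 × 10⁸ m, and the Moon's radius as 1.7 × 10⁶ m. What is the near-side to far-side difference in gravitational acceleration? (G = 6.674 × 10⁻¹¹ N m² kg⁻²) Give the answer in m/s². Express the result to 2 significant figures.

The field gradient is 2GM/d³; across the full diameter 2r the difference is 4GMr/d³.
a_tidal = 4GMr/d³
        = 4 × (6.674 × 10⁻¹¹) × (6.0 × 10²⁴) × (1.7 × 10⁶) / (3.8 × 10⁸)³
        = 5.0 × 10⁻⁵ m/s²

5.0 × 10⁻⁵ m/s²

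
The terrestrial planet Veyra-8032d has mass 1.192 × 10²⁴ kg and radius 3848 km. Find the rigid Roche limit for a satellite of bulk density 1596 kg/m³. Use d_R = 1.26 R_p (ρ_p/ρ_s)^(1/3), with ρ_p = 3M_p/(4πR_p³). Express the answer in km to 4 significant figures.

7092 km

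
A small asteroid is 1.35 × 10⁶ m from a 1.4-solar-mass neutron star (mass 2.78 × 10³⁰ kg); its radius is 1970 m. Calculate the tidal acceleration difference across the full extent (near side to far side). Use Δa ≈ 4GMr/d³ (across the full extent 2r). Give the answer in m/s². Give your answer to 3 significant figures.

5.94 × 10⁵ m/s²

Δa = 4GMr/d³
   = 4 × (6.674 × 10⁻¹¹) × (2.78 × 10³⁰) × (1970) / (1.35 × 10⁶)³
   = 5.94 × 10⁵ m/s²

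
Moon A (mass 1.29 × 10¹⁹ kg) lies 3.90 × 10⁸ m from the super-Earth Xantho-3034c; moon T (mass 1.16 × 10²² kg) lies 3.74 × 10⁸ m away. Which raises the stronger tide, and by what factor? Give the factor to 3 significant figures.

Moon T, by a factor of ≈ 1020

Tidal stretch scales as M/d³; compute that for each body.
Moon A: (1.29 × 10¹⁹) / (3.90 × 10⁸)³ = 2.175 × 10⁻⁷
Moon T: (1.16 × 10²²) / (3.74 × 10⁸)³ = 2.217 × 10⁻⁴
Ratio (larger/smaller) = 1020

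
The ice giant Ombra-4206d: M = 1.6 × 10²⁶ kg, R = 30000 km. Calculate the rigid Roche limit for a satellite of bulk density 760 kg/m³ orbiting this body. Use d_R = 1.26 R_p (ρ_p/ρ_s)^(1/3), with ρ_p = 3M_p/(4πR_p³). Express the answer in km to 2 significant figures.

46000 km

ρ_p = 3M_p/(4πR_p³) = 3 × (1.6 × 10²⁶) / (4π × (3.0 × 10⁷ m)³) = 1400 kg/m³
d_R = 1.26 × 30000 km × (1400/760)^(1/3)
    = 46000 km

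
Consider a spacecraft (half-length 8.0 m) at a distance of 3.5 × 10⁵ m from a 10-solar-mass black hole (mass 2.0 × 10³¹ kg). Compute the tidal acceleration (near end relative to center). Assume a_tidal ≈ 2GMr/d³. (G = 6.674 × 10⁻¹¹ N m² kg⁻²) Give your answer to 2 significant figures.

5.0 × 10⁵ m/s²

Δg = 2GMr/d³
   = 2 × (6.674 × 10⁻¹¹) × (2.0 × 10³¹) × (8.0) / (3.5 × 10⁵)³
   = 5.0 × 10⁵ m/s²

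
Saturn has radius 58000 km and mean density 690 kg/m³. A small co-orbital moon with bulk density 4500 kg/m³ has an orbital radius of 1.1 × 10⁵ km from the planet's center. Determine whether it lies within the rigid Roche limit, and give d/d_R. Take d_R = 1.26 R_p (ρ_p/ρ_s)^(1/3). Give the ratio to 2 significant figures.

outside; d/d_R ≈ 2.8

d_R = 1.26 × (58000 km) × (690/4500)^(1/3) = 39120 km
d/d_R = (1.1 × 10⁵) / (39120) = 2.8
Since d/d_R > 1, the body is outside the Roche limit.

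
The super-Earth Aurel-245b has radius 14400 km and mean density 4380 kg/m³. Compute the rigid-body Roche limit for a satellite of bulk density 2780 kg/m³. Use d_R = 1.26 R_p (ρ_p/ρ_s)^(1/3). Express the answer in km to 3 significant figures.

d_R = 1.26 × 14400 km × (4380/2780)^(1/3)
    = 21100 km

21100 km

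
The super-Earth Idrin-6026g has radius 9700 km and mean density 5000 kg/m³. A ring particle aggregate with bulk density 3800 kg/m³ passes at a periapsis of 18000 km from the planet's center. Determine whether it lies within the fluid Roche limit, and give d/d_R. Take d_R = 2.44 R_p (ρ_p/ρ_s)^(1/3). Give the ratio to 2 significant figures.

d_R = 2.44 × (9700 km) × (5000/3800)^(1/3) = 25940 km
d/d_R = (18000) / (25940) = 0.69
Since d/d_R < 1, the body is inside the Roche limit.

inside; d/d_R ≈ 0.69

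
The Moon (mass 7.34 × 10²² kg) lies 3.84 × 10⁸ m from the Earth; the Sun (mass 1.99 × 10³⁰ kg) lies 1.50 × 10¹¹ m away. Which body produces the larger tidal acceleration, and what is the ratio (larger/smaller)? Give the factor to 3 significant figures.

The Moon, by a factor of ≈ 2.20

The tide-raising term goes as M/d³ (the gradient of a 1/d² field).
The Moon: (7.34 × 10²²) / (3.84 × 10⁸)³ = 1.296 × 10⁻³
The Sun: (1.99 × 10³⁰) / (1.50 × 10¹¹)³ = 5.896 × 10⁻⁴
Ratio (larger/smaller) = 2.20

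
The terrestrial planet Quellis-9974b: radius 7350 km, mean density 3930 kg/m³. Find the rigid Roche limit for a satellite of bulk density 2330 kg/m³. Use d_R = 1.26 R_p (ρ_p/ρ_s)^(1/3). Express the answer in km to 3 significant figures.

d_R = 1.26 × 7350 km × (3930/2330)^(1/3)
    = 11000 km

11000 km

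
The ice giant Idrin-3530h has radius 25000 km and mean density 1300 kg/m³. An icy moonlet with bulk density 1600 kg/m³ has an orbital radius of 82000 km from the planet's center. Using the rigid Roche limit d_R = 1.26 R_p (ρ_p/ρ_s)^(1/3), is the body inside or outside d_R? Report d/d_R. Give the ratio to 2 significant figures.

d_R = 1.26 × (25000 km) × (1300/1600)^(1/3) = 29390 km
d/d_R = (82000) / (29390) = 2.8
Since d/d_R > 1, the body is outside the Roche limit.

outside; d/d_R ≈ 2.8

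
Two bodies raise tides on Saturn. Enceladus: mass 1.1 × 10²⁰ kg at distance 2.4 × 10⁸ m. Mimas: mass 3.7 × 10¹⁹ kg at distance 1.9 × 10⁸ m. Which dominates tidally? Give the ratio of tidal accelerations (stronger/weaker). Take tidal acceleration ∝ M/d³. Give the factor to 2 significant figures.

Enceladus, by a factor of ≈ 1.5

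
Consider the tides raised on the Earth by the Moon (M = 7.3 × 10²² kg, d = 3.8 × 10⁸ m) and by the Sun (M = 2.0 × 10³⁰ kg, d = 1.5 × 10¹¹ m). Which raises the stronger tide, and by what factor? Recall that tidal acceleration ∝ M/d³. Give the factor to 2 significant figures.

The Moon, by a factor of ≈ 2.2

Tidal stretch scales as M/d³; compute that for each body.
The Moon: (7.3 × 10²²) / (3.8 × 10⁸)³ = 1.330 × 10⁻³
The Sun: (2.0 × 10³⁰) / (1.5 × 10¹¹)³ = 5.926 × 10⁻⁴
Ratio (larger/smaller) = 2.2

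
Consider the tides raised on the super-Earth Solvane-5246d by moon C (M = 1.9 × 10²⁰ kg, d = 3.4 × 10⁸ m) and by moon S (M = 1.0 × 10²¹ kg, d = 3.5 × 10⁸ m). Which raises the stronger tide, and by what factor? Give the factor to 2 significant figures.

Compare M/d³ for the two perturbers:
Moon C: (1.9 × 10²⁰) / (3.4 × 10⁸)³ = 4.834 × 10⁻⁶
Moon S: (1.0 × 10²¹) / (3.5 × 10⁸)³ = 2.332 × 10⁻⁵
Ratio (larger/smaller) = 4.8

Moon S, by a factor of ≈ 4.8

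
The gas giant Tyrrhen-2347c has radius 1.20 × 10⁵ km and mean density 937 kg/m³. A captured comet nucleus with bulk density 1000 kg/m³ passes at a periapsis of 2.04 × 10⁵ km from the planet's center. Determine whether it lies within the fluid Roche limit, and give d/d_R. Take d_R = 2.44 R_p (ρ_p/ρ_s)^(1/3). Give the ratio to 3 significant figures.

inside; d/d_R ≈ 0.712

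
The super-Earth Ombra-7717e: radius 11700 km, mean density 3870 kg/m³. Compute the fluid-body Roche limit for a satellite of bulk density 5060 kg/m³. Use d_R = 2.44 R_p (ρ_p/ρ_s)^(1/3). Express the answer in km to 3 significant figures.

26100 km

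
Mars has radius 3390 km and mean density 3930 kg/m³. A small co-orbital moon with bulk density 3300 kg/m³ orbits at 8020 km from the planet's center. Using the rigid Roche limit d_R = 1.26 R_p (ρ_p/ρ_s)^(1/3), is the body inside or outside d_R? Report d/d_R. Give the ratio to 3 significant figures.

outside; d/d_R ≈ 1.77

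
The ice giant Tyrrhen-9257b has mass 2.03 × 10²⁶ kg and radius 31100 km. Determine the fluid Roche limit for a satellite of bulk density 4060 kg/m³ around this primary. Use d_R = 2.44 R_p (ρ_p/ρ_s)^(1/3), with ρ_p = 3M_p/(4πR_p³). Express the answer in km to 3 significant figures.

55800 km

ρ_p = 3M_p/(4πR_p³) = 3 × (2.03 × 10²⁶) / (4π × (3.11 × 10⁷ m)³) = 1610 kg/m³
d_R = 2.44 × 31100 km × (1610/4060)^(1/3)
    = 55800 km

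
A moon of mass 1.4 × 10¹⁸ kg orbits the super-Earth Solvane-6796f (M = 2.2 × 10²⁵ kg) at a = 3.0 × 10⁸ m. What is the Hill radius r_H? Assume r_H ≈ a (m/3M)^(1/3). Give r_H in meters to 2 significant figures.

8.3 × 10⁵ m

r_H ≈ a (m/3M)^(1/3)
    = (3.0 × 10⁸) × (1.4 × 10¹⁸ / (3 × 2.2 × 10²⁵))^(1/3)
    = 8.3 × 10⁵ m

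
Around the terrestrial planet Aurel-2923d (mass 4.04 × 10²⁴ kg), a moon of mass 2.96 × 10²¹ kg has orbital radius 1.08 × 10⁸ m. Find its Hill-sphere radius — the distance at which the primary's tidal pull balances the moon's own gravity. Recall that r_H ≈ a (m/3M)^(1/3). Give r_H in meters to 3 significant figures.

6.75 × 10⁶ m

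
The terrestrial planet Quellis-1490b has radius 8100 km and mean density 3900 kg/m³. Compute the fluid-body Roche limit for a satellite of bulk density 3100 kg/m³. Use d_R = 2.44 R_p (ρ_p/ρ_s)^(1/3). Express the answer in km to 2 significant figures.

d_R = 2.44 × 8100 km × (3900/3100)^(1/3)
    = 21000 km

21000 km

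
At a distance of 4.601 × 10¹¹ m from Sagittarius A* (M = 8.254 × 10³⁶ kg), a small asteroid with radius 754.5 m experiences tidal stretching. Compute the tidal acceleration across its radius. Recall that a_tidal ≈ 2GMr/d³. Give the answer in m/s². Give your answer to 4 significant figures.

The tidal stretch is the gradient of GM/d² times the body's extent r, hence the 1/d³ dependence.
a_tidal = 2GMr/d³
        = 2 × (6.674 × 10⁻¹¹) × (8.254 × 10³⁶) × (754.5) / (4.601 × 10¹¹)³
        = 8.535 × 10⁻⁶ m/s²

8.535 × 10⁻⁶ m/s²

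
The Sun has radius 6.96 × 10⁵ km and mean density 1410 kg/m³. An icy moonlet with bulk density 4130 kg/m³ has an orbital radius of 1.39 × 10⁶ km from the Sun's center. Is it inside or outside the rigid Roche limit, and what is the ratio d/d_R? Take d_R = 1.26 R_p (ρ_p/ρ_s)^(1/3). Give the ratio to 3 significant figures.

d_R = 1.26 × (6.96 × 10⁵ km) × (1410/4130)^(1/3) = 6.129 × 10⁵ km
d/d_R = (1.39 × 10⁶) / (6.129 × 10⁵) = 2.27
Since d/d_R > 1, the body is outside the Roche limit.

outside; d/d_R ≈ 2.27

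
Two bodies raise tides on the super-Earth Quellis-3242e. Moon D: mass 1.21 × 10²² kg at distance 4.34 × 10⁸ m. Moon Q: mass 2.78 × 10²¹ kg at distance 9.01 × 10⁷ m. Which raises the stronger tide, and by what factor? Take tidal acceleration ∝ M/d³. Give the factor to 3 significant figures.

Moon Q, by a factor of ≈ 25.7

Tidal acceleration ∝ M/d³, so compare M/d³ for each.
Moon D: (1.21 × 10²²) / (4.34 × 10⁸)³ = 1.480 × 10⁻⁴
Moon Q: (2.78 × 10²¹) / (9.01 × 10⁷)³ = 3.801 × 10⁻³
Ratio (larger/smaller) = 25.7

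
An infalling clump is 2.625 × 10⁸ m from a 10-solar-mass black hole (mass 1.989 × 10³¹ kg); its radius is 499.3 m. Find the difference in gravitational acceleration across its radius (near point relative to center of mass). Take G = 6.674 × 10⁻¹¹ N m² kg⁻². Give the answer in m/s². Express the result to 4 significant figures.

7.329 × 10⁻² m/s²

Δg = 2GMr/d³
   = 2 × (6.674 × 10⁻¹¹) × (1.989 × 10³¹) × (499.3) / (2.625 × 10⁸)³
   = 7.329 × 10⁻² m/s²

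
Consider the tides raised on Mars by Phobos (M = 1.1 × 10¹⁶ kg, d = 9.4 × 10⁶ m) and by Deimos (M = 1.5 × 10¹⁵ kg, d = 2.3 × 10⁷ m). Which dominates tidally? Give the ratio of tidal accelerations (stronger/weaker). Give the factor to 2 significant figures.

The tide-raising term goes as M/d³ (the gradient of a 1/d² field).
Phobos: (1.1 × 10¹⁶) / (9.4 × 10⁶)³ = 1.324 × 10⁻⁵
Deimos: (1.5 × 10¹⁵) / (2.3 × 10⁷)³ = 1.233 × 10⁻⁷
Ratio (larger/smaller) = 110

Phobos, by a factor of ≈ 110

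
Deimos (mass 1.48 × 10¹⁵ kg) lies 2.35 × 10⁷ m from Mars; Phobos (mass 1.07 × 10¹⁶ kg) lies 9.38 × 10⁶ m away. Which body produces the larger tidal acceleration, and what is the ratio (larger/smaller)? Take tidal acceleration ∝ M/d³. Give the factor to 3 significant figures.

Phobos, by a factor of ≈ 114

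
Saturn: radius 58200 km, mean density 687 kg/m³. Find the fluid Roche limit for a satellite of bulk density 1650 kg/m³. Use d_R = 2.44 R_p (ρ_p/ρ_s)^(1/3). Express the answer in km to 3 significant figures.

d_R = 2.44 × 58200 km × (687/1650)^(1/3)
    = 1.06 × 10⁵ km

1.06 × 10⁵ km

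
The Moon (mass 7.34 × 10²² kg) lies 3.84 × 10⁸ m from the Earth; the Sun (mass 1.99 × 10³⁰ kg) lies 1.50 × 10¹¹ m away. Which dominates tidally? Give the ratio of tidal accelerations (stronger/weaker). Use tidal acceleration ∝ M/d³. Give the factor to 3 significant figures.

The Moon, by a factor of ≈ 2.20

Tidal acceleration ∝ M/d³, so compare M/d³ for each.
The Moon: (7.34 × 10²²) / (3.84 × 10⁸)³ = 1.296 × 10⁻³
The Sun: (1.99 × 10³⁰) / (1.50 × 10¹¹)³ = 5.896 × 10⁻⁴
Ratio (larger/smaller) = 2.20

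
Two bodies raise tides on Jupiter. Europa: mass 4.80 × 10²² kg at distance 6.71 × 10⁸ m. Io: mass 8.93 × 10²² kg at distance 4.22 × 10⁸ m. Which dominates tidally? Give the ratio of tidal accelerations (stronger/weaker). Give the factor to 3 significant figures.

Io, by a factor of ≈ 7.48

The tide-raising term goes as M/d³ (the gradient of a 1/d² field).
Europa: (4.80 × 10²²) / (6.71 × 10⁸)³ = 1.589 × 10⁻⁴
Io: (8.93 × 10²²) / (4.22 × 10⁸)³ = 1.188 × 10⁻³
Ratio (larger/smaller) = 7.48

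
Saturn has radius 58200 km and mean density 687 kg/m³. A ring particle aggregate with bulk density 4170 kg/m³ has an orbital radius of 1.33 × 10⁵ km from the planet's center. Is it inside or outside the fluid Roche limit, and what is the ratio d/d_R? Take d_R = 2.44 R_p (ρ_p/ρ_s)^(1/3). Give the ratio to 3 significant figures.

outside; d/d_R ≈ 1.71

d_R = 2.44 × (58200 km) × (687/4170)^(1/3) = 77850 km
d/d_R = (1.33 × 10⁵) / (77850) = 1.71
Since d/d_R > 1, the body is outside the Roche limit.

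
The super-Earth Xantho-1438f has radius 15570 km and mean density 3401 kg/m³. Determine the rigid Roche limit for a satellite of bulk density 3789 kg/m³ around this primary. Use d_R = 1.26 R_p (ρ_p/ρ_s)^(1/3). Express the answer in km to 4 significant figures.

18920 km

d_R = 1.26 × 15570 km × (3401/3789)^(1/3)
    = 18920 km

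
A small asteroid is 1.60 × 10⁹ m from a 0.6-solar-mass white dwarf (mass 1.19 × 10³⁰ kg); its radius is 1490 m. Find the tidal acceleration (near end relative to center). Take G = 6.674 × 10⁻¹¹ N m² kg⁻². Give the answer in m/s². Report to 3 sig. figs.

5.78 × 10⁻⁵ m/s²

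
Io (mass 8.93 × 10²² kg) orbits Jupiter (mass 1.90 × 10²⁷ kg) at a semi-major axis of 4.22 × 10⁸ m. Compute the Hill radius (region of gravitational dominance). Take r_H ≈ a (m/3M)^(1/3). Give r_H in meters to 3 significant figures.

1.06 × 10⁷ m

r_H ≈ a (m/3M)^(1/3)
    = (4.22 × 10⁸) × (8.93 × 10²² / (3 × 1.90 × 10²⁷))^(1/3)
    = 1.06 × 10⁷ m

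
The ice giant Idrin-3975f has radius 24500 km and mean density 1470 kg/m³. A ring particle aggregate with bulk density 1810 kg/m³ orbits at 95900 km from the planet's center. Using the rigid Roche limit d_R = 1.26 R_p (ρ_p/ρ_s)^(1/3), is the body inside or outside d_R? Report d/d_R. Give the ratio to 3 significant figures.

outside; d/d_R ≈ 3.33

d_R = 1.26 × (24500 km) × (1470/1810)^(1/3) = 28800 km
d/d_R = (95900) / (28800) = 3.33
Since d/d_R > 1, the body is outside the Roche limit.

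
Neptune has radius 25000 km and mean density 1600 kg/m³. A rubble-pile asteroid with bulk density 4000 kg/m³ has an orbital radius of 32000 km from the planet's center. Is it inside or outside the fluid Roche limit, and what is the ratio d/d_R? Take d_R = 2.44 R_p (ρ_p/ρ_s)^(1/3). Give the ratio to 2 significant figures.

d_R = 2.44 × (25000 km) × (1600/4000)^(1/3) = 44950 km
d/d_R = (32000) / (44950) = 0.71
Since d/d_R < 1, the body is inside the Roche limit.

inside; d/d_R ≈ 0.71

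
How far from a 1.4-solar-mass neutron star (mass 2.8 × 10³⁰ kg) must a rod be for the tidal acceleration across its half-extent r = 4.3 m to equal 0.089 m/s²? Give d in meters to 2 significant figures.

2.6 × 10⁷ m

2GMr/d³ = a_tidal  ⇒  d = (2GMr / a_tidal)^(1/3)
d = (2 × 6.674×10⁻¹¹ × (2.8 × 10³⁰) × (4.3) / (0.089))^(1/3)
  = 2.6 × 10⁷ m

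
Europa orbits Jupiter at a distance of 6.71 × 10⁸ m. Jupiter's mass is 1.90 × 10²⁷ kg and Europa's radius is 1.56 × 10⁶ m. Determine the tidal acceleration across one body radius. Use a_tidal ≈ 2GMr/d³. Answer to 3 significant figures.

The tidal stretch is the gradient of GM/d² times the body's extent r, hence the 1/d³ dependence.
a_tidal = 2GMr/d³
        = 2 × (6.674 × 10⁻¹¹) × (1.90 × 10²⁷) × (1.56 × 10⁶) / (6.71 × 10⁸)³
        = 1.31 × 10⁻³ m/s²

1.31 × 10⁻³ m/s²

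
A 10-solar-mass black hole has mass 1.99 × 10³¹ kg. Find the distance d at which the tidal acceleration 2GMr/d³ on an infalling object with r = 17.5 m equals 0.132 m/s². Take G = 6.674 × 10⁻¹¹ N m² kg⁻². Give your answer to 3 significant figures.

7.06 × 10⁷ m

2GMr/d³ = a_tidal  ⇒  d = (2GMr / a_tidal)^(1/3)
d = (2 × 6.674×10⁻¹¹ × (1.99 × 10³¹) × (17.5) / (0.132))^(1/3)
  = 7.06 × 10⁷ m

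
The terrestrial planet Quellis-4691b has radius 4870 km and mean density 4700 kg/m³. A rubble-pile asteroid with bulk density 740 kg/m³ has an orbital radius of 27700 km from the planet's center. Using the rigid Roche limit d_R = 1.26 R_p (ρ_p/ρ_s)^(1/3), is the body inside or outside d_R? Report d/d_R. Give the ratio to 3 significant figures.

outside; d/d_R ≈ 2.44

d_R = 1.26 × (4870 km) × (4700/740)^(1/3) = 11360 km
d/d_R = (27700) / (11360) = 2.44
Since d/d_R > 1, the body is outside the Roche limit.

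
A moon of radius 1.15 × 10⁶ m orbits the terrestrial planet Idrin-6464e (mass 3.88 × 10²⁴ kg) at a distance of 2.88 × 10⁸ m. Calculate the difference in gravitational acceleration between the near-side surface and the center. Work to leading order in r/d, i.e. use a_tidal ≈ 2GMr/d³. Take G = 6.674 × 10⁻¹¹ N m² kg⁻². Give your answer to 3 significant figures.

2.49 × 10⁻⁵ m/s²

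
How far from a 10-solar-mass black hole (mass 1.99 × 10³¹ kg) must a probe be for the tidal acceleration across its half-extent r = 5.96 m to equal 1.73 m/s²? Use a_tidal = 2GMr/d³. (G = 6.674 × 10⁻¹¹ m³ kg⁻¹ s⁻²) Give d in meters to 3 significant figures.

2.09 × 10⁷ m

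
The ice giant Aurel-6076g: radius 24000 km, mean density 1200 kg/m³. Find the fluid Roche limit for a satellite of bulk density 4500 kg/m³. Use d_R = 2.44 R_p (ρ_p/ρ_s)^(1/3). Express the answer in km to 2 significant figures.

38000 km

d_R = 2.44 × 24000 km × (1200/4500)^(1/3)
    = 38000 km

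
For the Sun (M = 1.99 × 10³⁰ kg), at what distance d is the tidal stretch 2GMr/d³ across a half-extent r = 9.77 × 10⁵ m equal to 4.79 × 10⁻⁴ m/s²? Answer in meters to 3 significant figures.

8.15 × 10⁹ m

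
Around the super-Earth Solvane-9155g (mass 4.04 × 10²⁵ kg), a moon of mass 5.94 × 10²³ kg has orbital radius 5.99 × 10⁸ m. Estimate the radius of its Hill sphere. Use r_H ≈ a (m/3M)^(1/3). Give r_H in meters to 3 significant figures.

1.02 × 10⁸ m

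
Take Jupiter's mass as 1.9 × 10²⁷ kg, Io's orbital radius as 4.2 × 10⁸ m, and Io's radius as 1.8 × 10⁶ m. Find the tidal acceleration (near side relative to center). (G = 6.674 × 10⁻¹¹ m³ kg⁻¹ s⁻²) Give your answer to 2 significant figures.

a_tidal = 2GMr/d³
        = 2 × (6.674 × 10⁻¹¹) × (1.9 × 10²⁷) × (1.8 × 10⁶) / (4.2 × 10⁸)³
        = 6.2 × 10⁻³ m/s²

6.2 × 10⁻³ m/s²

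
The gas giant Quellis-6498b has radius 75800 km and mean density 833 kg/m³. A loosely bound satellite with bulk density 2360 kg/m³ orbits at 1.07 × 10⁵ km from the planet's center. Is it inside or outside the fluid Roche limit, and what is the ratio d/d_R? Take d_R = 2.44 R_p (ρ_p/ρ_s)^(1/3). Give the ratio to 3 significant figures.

inside; d/d_R ≈ 0.819

d_R = 2.44 × (75800 km) × (833/2360)^(1/3) = 1.307 × 10⁵ km
d/d_R = (1.07 × 10⁵) / (1.307 × 10⁵) = 0.819
Since d/d_R < 1, the body is inside the Roche limit.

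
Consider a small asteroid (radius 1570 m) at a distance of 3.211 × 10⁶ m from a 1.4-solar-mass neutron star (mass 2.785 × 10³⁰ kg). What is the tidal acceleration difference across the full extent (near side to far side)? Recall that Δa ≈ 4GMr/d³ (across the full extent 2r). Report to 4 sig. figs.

The field gradient is 2GM/d³; across the full diameter 2r the difference is 4GMr/d³.
a_tidal = 4GMr/d³
        = 4 × (6.674 × 10⁻¹¹) × (2.785 × 10³⁰) × (1570) / (3.211 × 10⁶)³
        = 3.526 × 10⁴ m/s²

3.526 × 10⁴ m/s²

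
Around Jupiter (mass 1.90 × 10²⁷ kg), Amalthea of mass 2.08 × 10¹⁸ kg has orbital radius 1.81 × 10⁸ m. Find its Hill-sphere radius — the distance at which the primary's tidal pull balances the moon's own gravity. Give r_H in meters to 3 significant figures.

1.29 × 10⁵ m

r_H ≈ a (m/3M)^(1/3)
    = (1.81 × 10⁸) × (2.08 × 10¹⁸ / (3 × 1.90 × 10²⁷))^(1/3)
    = 1.29 × 10⁵ m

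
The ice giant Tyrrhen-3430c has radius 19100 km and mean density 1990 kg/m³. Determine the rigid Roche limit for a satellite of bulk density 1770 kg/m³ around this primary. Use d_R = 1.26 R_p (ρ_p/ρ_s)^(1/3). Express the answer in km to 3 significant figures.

25000 km

d_R = 1.26 × 19100 km × (1990/1770)^(1/3)
    = 25000 km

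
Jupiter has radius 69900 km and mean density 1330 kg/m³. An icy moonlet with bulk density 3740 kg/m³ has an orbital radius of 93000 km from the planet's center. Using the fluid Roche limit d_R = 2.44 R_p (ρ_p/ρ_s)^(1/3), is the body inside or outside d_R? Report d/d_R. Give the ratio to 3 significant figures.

d_R = 2.44 × (69900 km) × (1330/3740)^(1/3) = 1.208 × 10⁵ km
d/d_R = (93000) / (1.208 × 10⁵) = 0.770
Since d/d_R < 1, the body is inside the Roche limit.

inside; d/d_R ≈ 0.770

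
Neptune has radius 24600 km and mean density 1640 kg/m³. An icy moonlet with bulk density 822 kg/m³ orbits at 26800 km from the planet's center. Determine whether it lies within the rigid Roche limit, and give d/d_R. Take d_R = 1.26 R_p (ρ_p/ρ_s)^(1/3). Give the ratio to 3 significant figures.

inside; d/d_R ≈ 0.687

d_R = 1.26 × (24600 km) × (1640/822)^(1/3) = 39020 km
d/d_R = (26800) / (39020) = 0.687
Since d/d_R < 1, the body is inside the Roche limit.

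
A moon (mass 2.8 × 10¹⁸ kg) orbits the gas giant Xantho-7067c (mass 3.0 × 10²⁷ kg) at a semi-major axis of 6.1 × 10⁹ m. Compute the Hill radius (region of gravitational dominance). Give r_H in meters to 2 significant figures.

r_H ≈ a (m/3M)^(1/3)
    = (6.1 × 10⁹) × (2.8 × 10¹⁸ / (3 × 3.0 × 10²⁷))^(1/3)
    = 4.1 × 10⁶ m

4.1 × 10⁶ m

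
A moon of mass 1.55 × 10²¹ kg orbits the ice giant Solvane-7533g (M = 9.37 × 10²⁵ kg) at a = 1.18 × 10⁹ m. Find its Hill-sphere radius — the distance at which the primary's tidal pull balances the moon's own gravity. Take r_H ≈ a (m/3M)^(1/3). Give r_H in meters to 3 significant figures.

r_H ≈ a (m/3M)^(1/3)
    = (1.18 × 10⁹) × (1.55 × 10²¹ / (3 × 9.37 × 10²⁵))^(1/3)
    = 2.08 × 10⁷ m

2.08 × 10⁷ m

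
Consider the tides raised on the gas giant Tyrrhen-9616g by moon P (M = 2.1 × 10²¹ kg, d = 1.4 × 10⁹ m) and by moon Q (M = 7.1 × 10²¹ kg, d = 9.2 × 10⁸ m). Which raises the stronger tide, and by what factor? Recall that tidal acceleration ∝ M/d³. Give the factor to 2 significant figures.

Moon Q, by a factor of ≈ 12

Tidal stretch scales as M/d³; compute that for each body.
Moon P: (2.1 × 10²¹) / (1.4 × 10⁹)³ = 7.653 × 10⁻⁷
Moon Q: (7.1 × 10²¹) / (9.2 × 10⁸)³ = 9.118 × 10⁻⁶
Ratio (larger/smaller) = 12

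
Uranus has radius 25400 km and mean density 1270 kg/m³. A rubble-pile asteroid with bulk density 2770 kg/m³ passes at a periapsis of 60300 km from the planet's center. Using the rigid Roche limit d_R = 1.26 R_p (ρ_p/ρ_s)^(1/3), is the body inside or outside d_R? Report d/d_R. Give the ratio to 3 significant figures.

outside; d/d_R ≈ 2.44

d_R = 1.26 × (25400 km) × (1270/2770)^(1/3) = 24680 km
d/d_R = (60300) / (24680) = 2.44
Since d/d_R > 1, the body is outside the Roche limit.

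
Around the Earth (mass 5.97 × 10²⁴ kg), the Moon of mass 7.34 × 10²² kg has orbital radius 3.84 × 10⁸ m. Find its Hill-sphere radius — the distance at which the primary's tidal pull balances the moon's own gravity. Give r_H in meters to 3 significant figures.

6.15 × 10⁷ m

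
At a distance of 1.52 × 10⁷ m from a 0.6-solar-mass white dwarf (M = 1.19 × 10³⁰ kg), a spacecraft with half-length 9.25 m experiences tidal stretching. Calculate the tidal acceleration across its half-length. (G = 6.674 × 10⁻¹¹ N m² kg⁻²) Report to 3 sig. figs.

The tidal stretch is the gradient of GM/d² times the body's extent r, hence the 1/d³ dependence.
Δa = 2GMr/d³
   = 2 × (6.674 × 10⁻¹¹) × (1.19 × 10³⁰) × (9.25) / (1.52 × 10⁷)³
   = 4.18 × 10⁻¹ m/s²

4.18 × 10⁻¹ m/s²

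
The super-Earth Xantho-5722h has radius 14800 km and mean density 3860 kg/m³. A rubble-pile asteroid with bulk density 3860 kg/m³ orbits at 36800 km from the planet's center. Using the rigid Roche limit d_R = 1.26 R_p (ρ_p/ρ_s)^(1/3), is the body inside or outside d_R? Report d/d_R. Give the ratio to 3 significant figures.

outside; d/d_R ≈ 1.97

d_R = 1.26 × (14800 km) × (3860/3860)^(1/3) = 18650 km
d/d_R = (36800) / (18650) = 1.97
Since d/d_R > 1, the body is outside the Roche limit.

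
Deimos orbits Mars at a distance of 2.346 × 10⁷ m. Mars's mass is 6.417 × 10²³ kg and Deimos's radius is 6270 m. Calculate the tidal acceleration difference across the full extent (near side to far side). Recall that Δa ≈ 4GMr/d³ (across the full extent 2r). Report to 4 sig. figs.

8.319 × 10⁻⁵ m/s²

Δg = 4GMr/d³
   = 4 × (6.674 × 10⁻¹¹) × (6.417 × 10²³) × (6270) / (2.346 × 10⁷)³
   = 8.319 × 10⁻⁵ m/s²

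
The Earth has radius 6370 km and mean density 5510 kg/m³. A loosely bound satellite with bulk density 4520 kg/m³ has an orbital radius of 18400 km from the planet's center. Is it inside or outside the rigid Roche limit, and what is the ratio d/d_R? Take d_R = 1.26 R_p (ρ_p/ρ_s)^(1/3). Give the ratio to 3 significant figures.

d_R = 1.26 × (6370 km) × (5510/4520)^(1/3) = 8574 km
d/d_R = (18400) / (8574) = 2.15
Since d/d_R > 1, the body is outside the Roche limit.

outside; d/d_R ≈ 2.15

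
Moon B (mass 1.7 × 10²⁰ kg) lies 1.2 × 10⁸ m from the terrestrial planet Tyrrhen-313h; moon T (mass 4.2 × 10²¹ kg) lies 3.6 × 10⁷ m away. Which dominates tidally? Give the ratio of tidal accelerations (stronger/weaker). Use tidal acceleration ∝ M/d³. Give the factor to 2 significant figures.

Tidal acceleration ∝ M/d³, so compare M/d³ for each.
Moon B: (1.7 × 10²⁰) / (1.2 × 10⁸)³ = 9.838 × 10⁻⁵
Moon T: (4.2 × 10²¹) / (3.6 × 10⁷)³ = 9.002 × 10⁻²
Ratio (larger/smaller) = 920

Moon T, by a factor of ≈ 920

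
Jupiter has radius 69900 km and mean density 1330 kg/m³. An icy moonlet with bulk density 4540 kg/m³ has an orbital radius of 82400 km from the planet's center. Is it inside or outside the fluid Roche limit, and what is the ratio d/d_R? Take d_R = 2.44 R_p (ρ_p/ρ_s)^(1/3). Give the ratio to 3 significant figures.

inside; d/d_R ≈ 0.727

d_R = 2.44 × (69900 km) × (1330/4540)^(1/3) = 1.133 × 10⁵ km
d/d_R = (82400) / (1.133 × 10⁵) = 0.727
Since d/d_R < 1, the body is inside the Roche limit.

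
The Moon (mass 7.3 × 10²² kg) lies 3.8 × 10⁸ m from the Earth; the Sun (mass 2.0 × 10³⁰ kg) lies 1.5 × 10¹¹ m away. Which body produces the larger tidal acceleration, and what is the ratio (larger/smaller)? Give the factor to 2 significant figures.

The Moon, by a factor of ≈ 2.2

Tidal stretch scales as M/d³; compute that for each body.
The Moon: (7.3 × 10²²) / (3.8 × 10⁸)³ = 1.330 × 10⁻³
The Sun: (2.0 × 10³⁰) / (1.5 × 10¹¹)³ = 5.926 × 10⁻⁴
Ratio (larger/smaller) = 2.2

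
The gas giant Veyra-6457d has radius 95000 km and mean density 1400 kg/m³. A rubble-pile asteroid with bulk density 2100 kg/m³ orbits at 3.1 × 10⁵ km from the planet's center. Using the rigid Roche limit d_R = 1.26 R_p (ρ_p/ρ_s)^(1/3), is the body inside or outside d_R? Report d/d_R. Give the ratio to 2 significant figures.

d_R = 1.26 × (95000 km) × (1400/2100)^(1/3) = 1.046 × 10⁵ km
d/d_R = (3.1 × 10⁵) / (1.046 × 10⁵) = 3.0
Since d/d_R > 1, the body is outside the Roche limit.

outside; d/d_R ≈ 3.0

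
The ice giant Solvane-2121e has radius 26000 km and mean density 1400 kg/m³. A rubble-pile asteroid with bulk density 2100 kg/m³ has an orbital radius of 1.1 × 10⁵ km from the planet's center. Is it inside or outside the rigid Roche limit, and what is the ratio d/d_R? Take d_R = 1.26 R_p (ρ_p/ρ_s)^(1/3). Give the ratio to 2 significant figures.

outside; d/d_R ≈ 3.8

d_R = 1.26 × (26000 km) × (1400/2100)^(1/3) = 28620 km
d/d_R = (1.1 × 10⁵) / (28620) = 3.8
Since d/d_R > 1, the body is outside the Roche limit.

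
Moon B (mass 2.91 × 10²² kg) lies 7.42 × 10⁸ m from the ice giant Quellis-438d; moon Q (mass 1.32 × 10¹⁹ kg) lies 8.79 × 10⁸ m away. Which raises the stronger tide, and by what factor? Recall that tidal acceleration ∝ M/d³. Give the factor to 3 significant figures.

Moon B, by a factor of ≈ 3660

Compare M/d³ for the two perturbers:
Moon B: (2.91 × 10²²) / (7.42 × 10⁸)³ = 7.123 × 10⁻⁵
Moon Q: (1.32 × 10¹⁹) / (8.79 × 10⁸)³ = 1.944 × 10⁻⁸
Ratio (larger/smaller) = 3660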